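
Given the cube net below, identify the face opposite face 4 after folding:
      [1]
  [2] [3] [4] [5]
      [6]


Net: cross layout. Take square 3 as the base (bottom).
Fold the four squares in the horizontal row up around 3: 2 -> left, 4 -> right, 5 wraps to the top.
Fold 1 and 6 up from 3: 1 -> back, 6 -> front.
Opposite pairs are therefore: (1, 6), (2, 4), (3, 5).
Face 4 is opposite face 2.
face 2


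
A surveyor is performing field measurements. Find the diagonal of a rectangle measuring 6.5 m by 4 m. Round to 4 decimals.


Shape: rectangle (diagonal via Pythagoras)
Sides: 6.5 m and 4 m
Formula: d = sqrt(l^2 + w^2)
l^2 = 42.25, w^2 = 16
l^2 + w^2 = 58.25
d = sqrt(58.25)
d = 7.6322
7.6322 m


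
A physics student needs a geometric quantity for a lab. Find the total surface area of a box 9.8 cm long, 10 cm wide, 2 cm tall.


Shape: rectangular prism
l = 9.8 cm, w = 10 cm, h = 2 cm
Formula: SA = 2(lw + lh + wh)
lw = 98, lh = 19.6, wh = 20
lw + lh + wh = 137.6
SA = 2 * 137.6
SA = 275.2
275.2 cm^2


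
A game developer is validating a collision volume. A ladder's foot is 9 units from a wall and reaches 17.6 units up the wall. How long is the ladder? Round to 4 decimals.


Shape: right triangle
Legs a = 9 units, b = 17.6 units
Formula: c = sqrt(a^2 + b^2)
a^2 = 81, b^2 = 309.76
a^2 + b^2 = 390.76
c = sqrt(390.76)
c = 19.7677
19.7677 units


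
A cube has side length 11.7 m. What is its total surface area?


Shape: cube
Side s = 11.7 m
A cube has 6 square faces.
Formula: SA = 6 * s^2
s^2 = 136.89
SA = 6 * 136.89
SA = 821.34
821.34 m^2


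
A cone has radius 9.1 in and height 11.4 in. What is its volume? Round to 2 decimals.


Shape: cone
Radius r = 9.1 in, Height h = 11.4 in
Formula: V = (1/3) * pi * r^2 * h
r^2 = 82.81
pi * r^2 * h = pi * 82.81 * 11.4 = 944.034 * pi
V = 944.034 * pi / 3
V = 988.59
988.59 in^3


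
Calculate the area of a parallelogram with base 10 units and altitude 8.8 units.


Shape: parallelogram
Base b = 10 units, Height h = 8.8 units
Formula: A = b * h
A = 10 * 8.8
A = 88
88 units^2


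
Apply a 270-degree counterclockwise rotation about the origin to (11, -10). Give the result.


Transformation: rotation about the origin
Original point: (11, -10)
Rule for 270 deg counterclockwise: (x, y) -> (y, -x)
Apply: (11, -10) -> (-10, -11)
(-10, -11)


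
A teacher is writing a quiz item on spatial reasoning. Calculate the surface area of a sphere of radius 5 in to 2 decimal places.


Shape: sphere
Radius r = 5 in
Formula: SA = 4 * pi * r^2
r^2 = 25
SA = 4 * pi * 25
SA = 100 * pi
SA = 314.16
314.16 in^2


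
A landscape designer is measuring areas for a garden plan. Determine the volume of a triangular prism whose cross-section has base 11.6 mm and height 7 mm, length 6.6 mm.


Shape: triangular prism
Triangle base = 11.6 mm, triangle height = 7 mm, prism length L = 6.6 mm
Formula: V = (1/2 * b * h_tri) * L
Cross-section area = 0.5 * 11.6 * 7 = 40.6
V = 40.6 * 6.6
V = 267.96
267.96 mm^3


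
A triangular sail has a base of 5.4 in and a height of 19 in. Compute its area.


Shape: triangle
Base b = 5.4 in, Height h = 19 in
Formula: A = (1/2) * b * h
A = 0.5 * 5.4 * 19
A = 0.5 * 102.6
A = 51.3
51.3 in^2


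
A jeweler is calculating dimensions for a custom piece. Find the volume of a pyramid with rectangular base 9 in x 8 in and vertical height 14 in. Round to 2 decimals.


Shape: rectangular pyramid
Base: 9 in x 8 in, Height h = 14 in
Formula: V = (1/3) * base_area * h
base_area = 9 * 8 = 72
base_area * h = 72 * 14 = 1008
V = 1008 / 3
V = 336
336 in^3


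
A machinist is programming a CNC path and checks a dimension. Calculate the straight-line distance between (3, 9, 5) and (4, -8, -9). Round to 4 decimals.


3D distance between two points
P1 = (3, 9, 5), P2 = (4, -8, -9)
Formula: d = sqrt((x2-x1)^2 + (y2-y1)^2 + (z2-z1)^2)
dx = 4 - 3 = 1
dy = -8 - 9 = -17
dz = -9 - 5 = -14
dx^2 + dy^2 + dz^2 = 1 + 289 + 196 = 486
d = sqrt(486)
d = 22.0454
22.0454 units


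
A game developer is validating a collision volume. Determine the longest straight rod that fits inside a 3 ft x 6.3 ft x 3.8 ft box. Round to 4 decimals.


Shape: rectangular box (space diagonal)
l = 3 ft, w = 6.3 ft, h = 3.8 ft
Visualize: the diagonal of the base, then a right triangle with that diagonal and the height.
Formula: d = sqrt(l^2 + w^2 + h^2)
l^2 + w^2 + h^2 = 9 + 39.69 + 14.44 = 63.13
d = sqrt(63.13)
d = 7.9454
7.9454 ft


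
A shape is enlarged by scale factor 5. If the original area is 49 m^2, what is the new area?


Linear scale factor k = 5
Original area = 49 m^2
Rule: under a linear scaling by k, areas scale by k^2.
k^2 = 5^2 = 25
New area = 49 * 25
New area = 1225
1225 m^2


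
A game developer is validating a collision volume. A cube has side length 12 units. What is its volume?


Shape: cube
Side s = 12 units
Formula: V = s^3
V = 12 * 12 * 12
V = 144 * 12
V = 1728
1728 units^3


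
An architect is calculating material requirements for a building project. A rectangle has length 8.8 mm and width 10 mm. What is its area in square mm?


Shape: rectangle
Length l = 8.8 mm, Width w = 10 mm
Formula: A = l * w
A = 8.8 * 10
A = 88
88 mm^2


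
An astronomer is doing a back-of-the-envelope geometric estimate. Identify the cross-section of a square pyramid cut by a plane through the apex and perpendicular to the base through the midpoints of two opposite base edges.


Solid: square pyramid
Cutting plane: through the apex and perpendicular to the base through the midpoints of two opposite base edges
Visualize the intersection of the plane with the solid's surface.
The boundary of the cut region is a isosceles triangle.
isosceles triangle


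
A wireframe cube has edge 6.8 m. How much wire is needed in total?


Shape: cube
Side s = 6.8 m
A cube has 12 edges, all equal.
Formula: total edge length = 12 * s
Total = 12 * 6.8
Total = 81.6
81.6 m


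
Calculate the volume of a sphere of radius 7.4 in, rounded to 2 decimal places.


Shape: sphere
Radius r = 7.4 in
Formula: V = (4/3) * pi * r^3
r^3 = 405.224
(4/3) * 405.224 = 540.298667
V = 540.298667 * pi
V = 1697.4
1697.4 in^3


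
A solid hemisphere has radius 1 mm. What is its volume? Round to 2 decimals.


Shape: hemisphere (half of a sphere)
Radius r = 1 mm
Formula: V = (1/2) * (4/3) * pi * r^3 = (2/3) * pi * r^3
r^3 = 1
(2/3) * 1 = 0.666667
V = 0.666667 * pi
V = 2.09
2.09 mm^3


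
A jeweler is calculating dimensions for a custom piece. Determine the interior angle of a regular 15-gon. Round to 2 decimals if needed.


Shape: regular pentadecagon (15 sides)
Formula: interior angle = (n - 2) * 180 / n
(n - 2) = 13
(n - 2) * 180 = 2340
angle = 2340 / 15
angle = 156
156 degrees


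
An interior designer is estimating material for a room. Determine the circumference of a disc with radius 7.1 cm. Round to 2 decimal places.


Shape: circle
Radius r = 7.1 cm
Formula: C = 2 * pi * r
C = 2 * pi * 7.1
C = 14.2 * pi
C = 44.61
44.61 cm


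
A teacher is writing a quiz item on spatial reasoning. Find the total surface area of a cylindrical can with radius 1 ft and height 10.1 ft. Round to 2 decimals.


Shape: closed cylinder
Radius r = 1 ft, Height h = 10.1 ft
Formula: SA = 2*pi*r^2 + 2*pi*r*h = 2*pi*r*(r + h)
r + h = 11.1
2 * r * (r + h) = 2 * 1 * 11.1 = 22.2
SA = 22.2 * pi
SA = 69.74
69.74 ft^2


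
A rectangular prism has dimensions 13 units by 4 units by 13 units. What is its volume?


Shape: rectangular prism
l = 13 units, w = 4 units, h = 13 units
Formula: V = l * w * h
V = 13 * 4 * 13
V = 52 * 13
V = 676
676 units^3


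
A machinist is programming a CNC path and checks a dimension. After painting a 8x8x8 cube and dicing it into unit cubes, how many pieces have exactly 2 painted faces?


Large cube: 8 x 8 x 8, cut into unit cubes.
n = 8, so n - 2 = 6
Cubes with 2 painted faces lie along the edges, excluding corners.
A cube has 12 edges; each contributes (n - 2) = 6 such cubes.
Count = 12 * 6 = 72
72 unit cubes


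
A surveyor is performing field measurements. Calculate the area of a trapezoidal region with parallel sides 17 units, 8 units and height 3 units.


Shape: trapezoid
Parallel sides a = 17 units, b = 8 units; Height h = 3 units
Formula: A = (a + b) * h / 2
a + b = 17 + 8 = 25
A = 25 * 3 / 2
A = 75 / 2
A = 37.5
37.5 units^2


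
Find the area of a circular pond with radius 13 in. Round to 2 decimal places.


Shape: circle
Radius r = 13 in
Formula: A = pi * r^2
r^2 = 13^2 = 169
A = pi * 169
A = 530.93
530.93 in^2


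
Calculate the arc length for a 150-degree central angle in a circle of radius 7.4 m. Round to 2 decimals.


Shape: circular arc
Radius r = 7.4 m, Angle = 150 degrees
Formula: L = (angle/360) * 2 * pi * r
2 * pi * r = 14.8 * pi
L = (150/360) * 14.8 * pi
L = 6.166667 * pi
L = 19.37
19.37 m


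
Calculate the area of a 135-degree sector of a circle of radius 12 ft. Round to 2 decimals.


Shape: circular sector
Radius r = 12 ft, Angle = 135 degrees
Formula: A = (angle/360) * pi * r^2
r^2 = 144
Fraction of circle = 135/360
A = (135/360) * pi * 144
A = 54 * pi
A = 169.65
169.65 ft^2


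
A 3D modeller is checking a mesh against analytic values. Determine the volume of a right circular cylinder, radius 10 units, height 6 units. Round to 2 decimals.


Shape: cylinder
Radius r = 10 units, Height h = 6 units
Formula: V = pi * r^2 * h
r^2 = 100
V = pi * 100 * 6
V = 600 * pi
V = 1884.96
1884.96 units^3


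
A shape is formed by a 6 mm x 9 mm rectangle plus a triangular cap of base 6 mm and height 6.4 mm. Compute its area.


Composite shape: rectangle + triangle
Rectangle area = 6 * 9 = 54
Triangle area = 0.5 * 6 * 6.4 = 19.2
Total = 54 + 19.2
Total = 73.2
73.2 mm^2


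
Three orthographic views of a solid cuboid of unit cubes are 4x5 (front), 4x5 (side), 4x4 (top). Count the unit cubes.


Orthographic views of a solid rectangular block:
Front view 4 x 5 -> length = 4, height = 5
Side view 4 x 5 -> width = 4, height = 5 (consistent)
Top view 4 x 4 -> confirms length = 4, width = 4
The block is 4 x 4 x 5.
Total unit cubes = 4 * 4 * 5 = 80
80 unit cubes


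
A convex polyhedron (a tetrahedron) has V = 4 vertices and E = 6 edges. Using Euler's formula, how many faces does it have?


Polyhedron: tetrahedron
Euler's formula for convex polyhedra: V - E + F = 2
Given: V = 4 vertices and E = 6 edges
Solve for F:
F = 2 + E - V = 2 + 6 - 4 = 4
4 faces


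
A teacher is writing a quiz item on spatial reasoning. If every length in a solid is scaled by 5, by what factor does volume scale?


Linear scale factor k = 5
Rule: under a linear scaling by k, volumes scale by k^3.
k^3 = 5 * 5 * 5
k^3 = 25 * 5
k^3 = 125
Volume scales by a factor of 125.
125 (dimensionless)


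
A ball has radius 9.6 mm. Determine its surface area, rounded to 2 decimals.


Shape: sphere
Radius r = 9.6 mm
Formula: SA = 4 * pi * r^2
r^2 = 92.16
SA = 4 * pi * 92.16
SA = 368.64 * pi
SA = 1158.12
1158.12 mm^2


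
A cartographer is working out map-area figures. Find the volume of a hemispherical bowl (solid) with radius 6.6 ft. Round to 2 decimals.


Shape: hemisphere (half of a sphere)
Radius r = 6.6 ft
Formula: V = (1/2) * (4/3) * pi * r^3 = (2/3) * pi * r^3
r^3 = 287.496
(2/3) * 287.496 = 191.664
V = 191.664 * pi
V = 602.13
602.13 ft^3


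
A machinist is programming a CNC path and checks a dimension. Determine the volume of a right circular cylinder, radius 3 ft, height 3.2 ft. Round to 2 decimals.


Shape: cylinder
Radius r = 3 ft, Height h = 3.2 ft
Formula: V = pi * r^2 * h
r^2 = 9
V = pi * 9 * 3.2
V = 28.8 * pi
V = 90.48
90.48 ft^3


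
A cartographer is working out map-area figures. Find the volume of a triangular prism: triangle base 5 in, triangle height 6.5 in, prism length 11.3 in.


Shape: triangular prism
Triangle base = 5 in, triangle height = 6.5 in, prism length L = 11.3 in
Formula: V = (1/2 * b * h_tri) * L
Cross-section area = 0.5 * 5 * 6.5 = 16.25
V = 16.25 * 11.3
V = 183.625
183.625 in^3


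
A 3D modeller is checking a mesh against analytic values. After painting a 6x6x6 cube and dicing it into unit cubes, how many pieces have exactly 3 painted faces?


Large cube: 6 x 6 x 6, cut into unit cubes.
Cubes with 3 painted faces are at the corners. A cube always has 8 corners.
Count = 8
8 unit cubes


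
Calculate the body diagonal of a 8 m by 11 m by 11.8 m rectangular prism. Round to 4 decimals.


Shape: rectangular box (space diagonal)
l = 8 m, w = 11 m, h = 11.8 m
Visualize: the diagonal of the base, then a right triangle with that diagonal and the height.
Formula: d = sqrt(l^2 + w^2 + h^2)
l^2 + w^2 + h^2 = 64 + 121 + 139.24 = 324.24
d = sqrt(324.24)
d = 18.0067
18.0067 m


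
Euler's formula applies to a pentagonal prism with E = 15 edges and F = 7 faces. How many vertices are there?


Polyhedron: pentagonal prism
Euler's formula for convex polyhedra: V - E + F = 2
Given: E = 15 edges and F = 7 faces
Solve for V:
V = 2 + E - F = 2 + 15 - 7 = 10
10 vertices


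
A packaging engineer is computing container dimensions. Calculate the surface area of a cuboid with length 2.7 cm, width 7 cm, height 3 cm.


Shape: rectangular prism
l = 2.7 cm, w = 7 cm, h = 3 cm
Formula: SA = 2(lw + lh + wh)
lw = 18.9, lh = 8.1, wh = 21
lw + lh + wh = 48
SA = 2 * 48
SA = 96
96 cm^2


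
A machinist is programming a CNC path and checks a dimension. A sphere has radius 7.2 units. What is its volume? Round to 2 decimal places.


Shape: sphere
Radius r = 7.2 units
Formula: V = (4/3) * pi * r^3
r^3 = 373.248
(4/3) * 373.248 = 497.664
V = 497.664 * pi
V = 1563.46
1563.46 units^3


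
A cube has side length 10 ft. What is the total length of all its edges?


Shape: cube
Side s = 10 ft
A cube has 12 edges, all equal.
Formula: total edge length = 12 * s
Total = 12 * 10
Total = 120
120 ft


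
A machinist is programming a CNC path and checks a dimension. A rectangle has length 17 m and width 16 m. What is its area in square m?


Shape: rectangle
Length l = 17 m, Width w = 16 m
Formula: A = l * w
A = 17 * 16
A = 272
272 m^2


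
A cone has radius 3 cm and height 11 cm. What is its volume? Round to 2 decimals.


Shape: cone
Radius r = 3 cm, Height h = 11 cm
Formula: V = (1/3) * pi * r^2 * h
r^2 = 9
pi * r^2 * h = pi * 9 * 11 = 99 * pi
V = 99 * pi / 3
V = 103.67
103.67 cm^3


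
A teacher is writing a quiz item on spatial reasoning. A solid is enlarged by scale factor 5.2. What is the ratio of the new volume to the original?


Linear scale factor k = 5.2
Rule: under a linear scaling by k, volumes scale by k^3.
k^3 = 5.2 * 5.2 * 5.2
k^3 = 27.04 * 5.2
k^3 = 140.608
Volume scales by a factor of 140.608.
140.608 (dimensionless)


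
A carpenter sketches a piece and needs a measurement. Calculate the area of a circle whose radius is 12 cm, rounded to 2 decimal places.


Shape: circle
Radius r = 12 cm
Formula: A = pi * r^2
r^2 = 12^2 = 144
A = pi * 144
A = 452.39
452.39 cm^2


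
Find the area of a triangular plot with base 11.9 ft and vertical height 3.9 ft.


Shape: triangle
Base b = 11.9 ft, Height h = 3.9 ft
Formula: A = (1/2) * b * h
A = 0.5 * 11.9 * 3.9
A = 0.5 * 46.41
A = 23.205
23.205 ft^2


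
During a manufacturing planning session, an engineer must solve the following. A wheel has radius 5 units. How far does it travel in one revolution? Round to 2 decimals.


Shape: circle
Radius r = 5 units
Formula: C = 2 * pi * r
C = 2 * pi * 5
C = 10 * pi
C = 31.42
31.42 units


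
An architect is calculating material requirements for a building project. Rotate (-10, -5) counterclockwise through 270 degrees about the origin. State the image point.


Transformation: rotation about the origin
Original point: (-10, -5)
Rule for 270 deg counterclockwise: (x, y) -> (y, -x)
Apply: (-10, -5) -> (-5, 10)
(-5, 10)


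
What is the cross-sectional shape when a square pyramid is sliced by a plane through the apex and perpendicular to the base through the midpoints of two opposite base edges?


Solid: square pyramid
Cutting plane: through the apex and perpendicular to the base through the midpoints of two opposite base edges
Visualize the intersection of the plane with the solid's surface.
The boundary of the cut region is a isosceles triangle.
isosceles triangle


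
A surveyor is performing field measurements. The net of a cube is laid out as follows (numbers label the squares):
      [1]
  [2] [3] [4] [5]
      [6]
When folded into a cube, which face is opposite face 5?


Net: cross layout. Take square 3 as the base (bottom).
Fold the four squares in the horizontal row up around 3: 2 -> left, 4 -> right, 5 wraps to the top.
Fold 1 and 6 up from 3: 1 -> back, 6 -> front.
Opposite pairs are therefore: (1, 6), (2, 4), (3, 5).
Face 5 is opposite face 3.
face 3


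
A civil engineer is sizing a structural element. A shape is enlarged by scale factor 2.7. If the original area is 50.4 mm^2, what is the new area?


Linear scale factor k = 2.7
Original area = 50.4 mm^2
Rule: under a linear scaling by k, areas scale by k^2.
k^2 = 2.7^2 = 7.29
New area = 50.4 * 7.29
New area = 367.416
367.416 mm^2


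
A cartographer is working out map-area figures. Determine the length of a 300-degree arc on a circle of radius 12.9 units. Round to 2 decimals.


Shape: circular arc
Radius r = 12.9 units, Angle = 300 degrees
Formula: L = (angle/360) * 2 * pi * r
2 * pi * r = 25.8 * pi
L = (300/360) * 25.8 * pi
L = 21.5 * pi
L = 67.54
67.54 units


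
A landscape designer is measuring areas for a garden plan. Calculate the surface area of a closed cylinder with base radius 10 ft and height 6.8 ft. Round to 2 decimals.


Shape: closed cylinder
Radius r = 10 ft, Height h = 6.8 ft
Formula: SA = 2*pi*r^2 + 2*pi*r*h = 2*pi*r*(r + h)
r + h = 16.8
2 * r * (r + h) = 2 * 10 * 16.8 = 336
SA = 336 * pi
SA = 1055.58
1055.58 ft^2


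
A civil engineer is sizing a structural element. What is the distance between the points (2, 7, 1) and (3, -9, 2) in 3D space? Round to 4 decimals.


3D distance between two points
P1 = (2, 7, 1), P2 = (3, -9, 2)
Formula: d = sqrt((x2-x1)^2 + (y2-y1)^2 + (z2-z1)^2)
dx = 3 - 2 = 1
dy = -9 - 7 = -16
dz = 2 - 1 = 1
dx^2 + dy^2 + dz^2 = 1 + 256 + 1 = 258
d = sqrt(258)
d = 16.0624
16.0624 units


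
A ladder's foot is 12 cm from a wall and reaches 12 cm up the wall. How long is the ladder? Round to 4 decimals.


Shape: right triangle
Legs a = 12 cm, b = 12 cm
Formula: c = sqrt(a^2 + b^2)
a^2 = 144, b^2 = 144
a^2 + b^2 = 288
c = sqrt(288)
c = 16.9706
16.9706 cm


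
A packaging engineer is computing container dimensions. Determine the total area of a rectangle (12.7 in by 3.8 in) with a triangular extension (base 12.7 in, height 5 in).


Composite shape: rectangle + triangle
Rectangle area = 12.7 * 3.8 = 48.26
Triangle area = 0.5 * 12.7 * 5 = 31.75
Total = 48.26 + 31.75
Total = 80.01
80.01 in^2


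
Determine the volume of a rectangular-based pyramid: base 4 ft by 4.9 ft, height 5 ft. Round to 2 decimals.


Shape: rectangular pyramid
Base: 4 ft x 4.9 ft, Height h = 5 ft
Formula: V = (1/3) * base_area * h
base_area = 4 * 4.9 = 19.6
base_area * h = 19.6 * 5 = 98
V = 98 / 3
V = 32.67
32.67 ft^3


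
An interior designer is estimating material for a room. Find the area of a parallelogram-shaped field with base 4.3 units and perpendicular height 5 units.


Shape: parallelogram
Base b = 4.3 units, Height h = 5 units
Formula: A = b * h
A = 4.3 * 5
A = 21.5
21.5 units^2


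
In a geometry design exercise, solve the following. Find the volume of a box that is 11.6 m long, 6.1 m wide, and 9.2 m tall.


Shape: rectangular prism
l = 11.6 m, w = 6.1 m, h = 9.2 m
Formula: V = l * w * h
V = 11.6 * 6.1 * 9.2
V = 70.76 * 9.2
V = 650.992
650.992 m^3


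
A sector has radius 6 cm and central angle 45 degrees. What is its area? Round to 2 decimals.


Shape: circular sector
Radius r = 6 cm, Angle = 45 degrees
Formula: A = (angle/360) * pi * r^2
r^2 = 36
Fraction of circle = 45/360
A = (45/360) * pi * 36
A = 4.5 * pi
A = 14.14
14.14 cm^2


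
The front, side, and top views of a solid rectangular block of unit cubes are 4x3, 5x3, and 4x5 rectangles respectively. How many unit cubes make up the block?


Orthographic views of a solid rectangular block:
Front view 4 x 3 -> length = 4, height = 3
Side view 5 x 3 -> width = 5, height = 3 (consistent)
Top view 4 x 5 -> confirms length = 4, width = 5
The block is 4 x 5 x 3.
Total unit cubes = 4 * 5 * 3 = 60
60 unit cubes


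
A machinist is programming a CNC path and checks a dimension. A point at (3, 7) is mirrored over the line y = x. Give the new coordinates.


Transformation: reflection
Original point: (3, 7)
Rule for reflection over y = x: (x, y) -> (y, x)
Apply: (3, 7) -> (7, 3)
(7, 3)


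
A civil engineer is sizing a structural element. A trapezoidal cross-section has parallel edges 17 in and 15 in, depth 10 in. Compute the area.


Shape: trapezoid
Parallel sides a = 17 in, b = 15 in; Height h = 10 in
Formula: A = (a + b) * h / 2
a + b = 17 + 15 = 32
A = 32 * 10 / 2
A = 320 / 2
A = 160
160 in^2


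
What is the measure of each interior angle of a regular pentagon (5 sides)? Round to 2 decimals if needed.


Shape: regular pentagon (5 sides)
Formula: interior angle = (n - 2) * 180 / n
(n - 2) = 3
(n - 2) * 180 = 540
angle = 540 / 5
angle = 108
108 degrees


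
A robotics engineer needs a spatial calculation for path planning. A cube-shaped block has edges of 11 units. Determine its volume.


Shape: cube
Side s = 11 units
Formula: V = s^3
V = 11 * 11 * 11
V = 121 * 11
V = 1331
1331 units^3


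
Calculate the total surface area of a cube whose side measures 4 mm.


Shape: cube
Side s = 4 mm
A cube has 6 square faces.
Formula: SA = 6 * s^2
s^2 = 16
SA = 6 * 16
SA = 96
96 mm^2


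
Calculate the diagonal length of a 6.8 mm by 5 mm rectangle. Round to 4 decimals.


Shape: rectangle (diagonal via Pythagoras)
Sides: 6.8 mm and 5 mm
Formula: d = sqrt(l^2 + w^2)
l^2 = 46.24, w^2 = 25
l^2 + w^2 = 71.24
d = sqrt(71.24)
d = 8.4404
8.4404 mm


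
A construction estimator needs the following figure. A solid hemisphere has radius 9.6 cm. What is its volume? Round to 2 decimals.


Shape: hemisphere (half of a sphere)
Radius r = 9.6 cm
Formula: V = (1/2) * (4/3) * pi * r^3 = (2/3) * pi * r^3
r^3 = 884.736
(2/3) * 884.736 = 589.824
V = 589.824 * pi
V = 1852.99
1852.99 cm^3


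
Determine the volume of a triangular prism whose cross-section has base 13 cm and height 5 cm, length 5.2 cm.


Shape: triangular prism
Triangle base = 13 cm, triangle height = 5 cm, prism length L = 5.2 cm
Formula: V = (1/2 * b * h_tri) * L
Cross-section area = 0.5 * 13 * 5 = 32.5
V = 32.5 * 5.2
V = 169
169 cm^3


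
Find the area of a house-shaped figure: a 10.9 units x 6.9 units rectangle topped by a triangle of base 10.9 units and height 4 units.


Composite shape: rectangle + triangle
Rectangle area = 10.9 * 6.9 = 75.21
Triangle area = 0.5 * 10.9 * 4 = 21.8
Total = 75.21 + 21.8
Total = 97.01
97.01 units^2


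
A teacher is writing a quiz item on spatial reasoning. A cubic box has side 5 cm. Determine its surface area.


Shape: cube
Side s = 5 cm
A cube has 6 square faces.
Formula: SA = 6 * s^2
s^2 = 25
SA = 6 * 25
SA = 150
150 cm^2


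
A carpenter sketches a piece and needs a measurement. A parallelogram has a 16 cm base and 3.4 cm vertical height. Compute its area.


Shape: parallelogram
Base b = 16 cm, Height h = 3.4 cm
Formula: A = b * h
A = 16 * 3.4
A = 54.4
54.4 cm^2


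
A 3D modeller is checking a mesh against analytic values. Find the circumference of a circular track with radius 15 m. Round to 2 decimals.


Shape: circle
Radius r = 15 m
Formula: C = 2 * pi * r
C = 2 * pi * 15
C = 30 * pi
C = 94.25
94.25 m


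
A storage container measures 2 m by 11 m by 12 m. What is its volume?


Shape: rectangular prism
l = 2 m, w = 11 m, h = 12 m
Formula: V = l * w * h
V = 2 * 11 * 12
V = 22 * 12
V = 264
264 m^3


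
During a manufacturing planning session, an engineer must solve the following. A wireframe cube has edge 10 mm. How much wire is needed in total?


Shape: cube
Side s = 10 mm
A cube has 12 edges, all equal.
Formula: total edge length = 12 * s
Total = 12 * 10
Total = 120
120 mm


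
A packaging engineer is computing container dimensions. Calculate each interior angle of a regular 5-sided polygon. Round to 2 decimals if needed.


Shape: regular pentagon (5 sides)
Formula: interior angle = (n - 2) * 180 / n
(n - 2) = 3
(n - 2) * 180 = 540
angle = 540 / 5
angle = 108
108 degrees


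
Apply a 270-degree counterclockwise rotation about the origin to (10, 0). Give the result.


Transformation: rotation about the origin
Original point: (10, 0)
Rule for 270 deg counterclockwise: (x, y) -> (y, -x)
Apply: (10, 0) -> (0, -10)
(0, -10)


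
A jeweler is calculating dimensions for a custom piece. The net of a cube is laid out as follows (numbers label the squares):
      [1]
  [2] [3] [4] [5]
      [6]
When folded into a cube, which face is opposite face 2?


Net: cross layout. Take square 3 as the base (bottom).
Fold the four squares in the horizontal row up around 3: 2 -> left, 4 -> right, 5 wraps to the top.
Fold 1 and 6 up from 3: 1 -> back, 6 -> front.
Opposite pairs are therefore: (1, 6), (2, 4), (3, 5).
Face 2 is opposite face 4.
face 4


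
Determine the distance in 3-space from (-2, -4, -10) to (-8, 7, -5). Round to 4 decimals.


3D distance between two points
P1 = (-2, -4, -10), P2 = (-8, 7, -5)
Formula: d = sqrt((x2-x1)^2 + (y2-y1)^2 + (z2-z1)^2)
dx = -8 - -2 = -6
dy = 7 - -4 = 11
dz = -5 - -10 = 5
dx^2 + dy^2 + dz^2 = 36 + 121 + 25 = 182
d = sqrt(182)
d = 13.4907
13.4907 units


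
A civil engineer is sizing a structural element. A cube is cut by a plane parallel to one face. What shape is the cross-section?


Solid: cube
Cutting plane: parallel to one face
Visualize the intersection of the plane with the solid's surface.
The boundary of the cut region is a square.
square


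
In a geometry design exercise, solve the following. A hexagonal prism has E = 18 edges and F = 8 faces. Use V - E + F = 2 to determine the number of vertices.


Polyhedron: hexagonal prism
Euler's formula for convex polyhedra: V - E + F = 2
Given: E = 18 edges and F = 8 faces
Solve for V:
V = 2 + E - F = 2 + 18 - 8 = 12
12 vertices


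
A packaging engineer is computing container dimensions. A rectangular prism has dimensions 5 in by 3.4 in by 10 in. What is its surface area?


Shape: rectangular prism
l = 5 in, w = 3.4 in, h = 10 in
Formula: SA = 2(lw + lh + wh)
lw = 17, lh = 50, wh = 34
lw + lh + wh = 101
SA = 2 * 101
SA = 202
202 in^2


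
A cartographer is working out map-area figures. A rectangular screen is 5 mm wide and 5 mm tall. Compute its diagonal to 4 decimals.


Shape: rectangle (diagonal via Pythagoras)
Sides: 5 mm and 5 mm
Formula: d = sqrt(l^2 + w^2)
l^2 = 25, w^2 = 25
l^2 + w^2 = 50
d = sqrt(50)
d = 7.0711
7.0711 mm


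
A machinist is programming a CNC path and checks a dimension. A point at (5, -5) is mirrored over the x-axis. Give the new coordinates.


Transformation: reflection
Original point: (5, -5)
Rule for reflection over the x-axis: (x, y) -> (x, -y)
Apply: (5, -5) -> (5, 5)
(5, 5)


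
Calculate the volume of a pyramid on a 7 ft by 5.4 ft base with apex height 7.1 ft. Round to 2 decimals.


Shape: rectangular pyramid
Base: 7 ft x 5.4 ft, Height h = 7.1 ft
Formula: V = (1/3) * base_area * h
base_area = 7 * 5.4 = 37.8
base_area * h = 37.8 * 7.1 = 268.38
V = 268.38 / 3
V = 89.46
89.46 ft^3


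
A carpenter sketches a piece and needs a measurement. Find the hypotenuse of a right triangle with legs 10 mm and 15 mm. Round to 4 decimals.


Shape: right triangle
Legs a = 10 mm, b = 15 mm
Formula: c = sqrt(a^2 + b^2)
a^2 = 100, b^2 = 225
a^2 + b^2 = 325
c = sqrt(325)
c = 18.0278
18.0278 mm


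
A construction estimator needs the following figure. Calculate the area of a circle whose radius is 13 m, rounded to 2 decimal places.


Shape: circle
Radius r = 13 m
Formula: A = pi * r^2
r^2 = 13^2 = 169
A = pi * 169
A = 530.93
530.93 m^2


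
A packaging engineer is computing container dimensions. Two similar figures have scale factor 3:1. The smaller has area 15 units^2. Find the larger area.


Linear scale factor k = 3
Original area = 15 units^2
Rule: under a linear scaling by k, areas scale by k^2.
k^2 = 3^2 = 9
New area = 15 * 9
New area = 135
135 units^2


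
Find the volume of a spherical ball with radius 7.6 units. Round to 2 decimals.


Shape: sphere
Radius r = 7.6 units
Formula: V = (4/3) * pi * r^3
r^3 = 438.976
(4/3) * 438.976 = 585.301333
V = 585.301333 * pi
V = 1838.78
1838.78 units^3


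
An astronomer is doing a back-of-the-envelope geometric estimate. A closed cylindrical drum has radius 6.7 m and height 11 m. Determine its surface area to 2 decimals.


Shape: closed cylinder
Radius r = 6.7 m, Height h = 11 m
Formula: SA = 2*pi*r^2 + 2*pi*r*h = 2*pi*r*(r + h)
r + h = 17.7
2 * r * (r + h) = 2 * 6.7 * 17.7 = 237.18
SA = 237.18 * pi
SA = 745.12
745.12 m^2


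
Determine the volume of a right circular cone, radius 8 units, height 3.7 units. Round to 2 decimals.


Shape: cone
Radius r = 8 units, Height h = 3.7 units
Formula: V = (1/3) * pi * r^2 * h
r^2 = 64
pi * r^2 * h = pi * 64 * 3.7 = 236.8 * pi
V = 236.8 * pi / 3
V = 247.98
247.98 units^3


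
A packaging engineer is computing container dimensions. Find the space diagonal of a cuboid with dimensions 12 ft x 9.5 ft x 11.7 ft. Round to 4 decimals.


Shape: rectangular box (space diagonal)
l = 12 ft, w = 9.5 ft, h = 11.7 ft
Visualize: the diagonal of the base, then a right triangle with that diagonal and the height.
Formula: d = sqrt(l^2 + w^2 + h^2)
l^2 + w^2 + h^2 = 144 + 90.25 + 136.89 = 371.14
d = sqrt(371.14)
d = 19.265
19.265 ft


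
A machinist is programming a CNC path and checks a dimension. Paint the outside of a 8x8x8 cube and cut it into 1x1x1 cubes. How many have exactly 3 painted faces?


Large cube: 8 x 8 x 8, cut into unit cubes.
Cubes with 3 painted faces are at the corners. A cube always has 8 corners.
Count = 8
8 unit cubes


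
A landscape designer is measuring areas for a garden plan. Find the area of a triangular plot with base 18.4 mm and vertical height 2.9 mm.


Shape: triangle
Base b = 18.4 mm, Height h = 2.9 mm
Formula: A = (1/2) * b * h
A = 0.5 * 18.4 * 2.9
A = 0.5 * 53.36
A = 26.68
26.68 mm^2


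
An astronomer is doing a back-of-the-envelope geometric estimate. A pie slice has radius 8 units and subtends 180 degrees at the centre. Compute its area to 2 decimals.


Shape: circular sector
Radius r = 8 units, Angle = 180 degrees
Formula: A = (angle/360) * pi * r^2
r^2 = 64
Fraction of circle = 180/360
A = (180/360) * pi * 64
A = 32 * pi
A = 100.53
100.53 units^2


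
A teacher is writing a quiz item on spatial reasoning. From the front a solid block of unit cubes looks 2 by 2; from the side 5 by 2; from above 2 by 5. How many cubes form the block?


Orthographic views of a solid rectangular block:
Front view 2 x 2 -> length = 2, height = 2
Side view 5 x 2 -> width = 5, height = 2 (consistent)
Top view 2 x 5 -> confirms length = 2, width = 5
The block is 2 x 5 x 2.
Total unit cubes = 2 * 5 * 2 = 20
20 unit cubes


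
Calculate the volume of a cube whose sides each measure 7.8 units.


Shape: cube
Side s = 7.8 units
Formula: V = s^3
V = 7.8 * 7.8 * 7.8
V = 60.84 * 7.8
V = 474.552
474.552 units^3


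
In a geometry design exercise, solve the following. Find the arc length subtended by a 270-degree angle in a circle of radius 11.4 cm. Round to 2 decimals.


Shape: circular arc
Radius r = 11.4 cm, Angle = 270 degrees
Formula: L = (angle/360) * 2 * pi * r
2 * pi * r = 22.8 * pi
L = (270/360) * 22.8 * pi
L = 17.1 * pi
L = 53.72
53.72 cm


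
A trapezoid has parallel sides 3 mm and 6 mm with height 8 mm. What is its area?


Shape: trapezoid
Parallel sides a = 3 mm, b = 6 mm; Height h = 8 mm
Formula: A = (a + b) * h / 2
a + b = 3 + 6 = 9
A = 9 * 8 / 2
A = 72 / 2
A = 36
36 mm^2


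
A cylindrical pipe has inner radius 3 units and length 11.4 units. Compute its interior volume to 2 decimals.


Shape: cylinder
Radius r = 3 units, Height h = 11.4 units
Formula: V = pi * r^2 * h
r^2 = 9
V = pi * 9 * 11.4
V = 102.6 * pi
V = 322.33
322.33 units^3


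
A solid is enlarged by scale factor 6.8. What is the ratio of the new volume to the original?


Linear scale factor k = 6.8
Rule: under a linear scaling by k, volumes scale by k^3.
k^3 = 6.8 * 6.8 * 6.8
k^3 = 46.24 * 6.8
k^3 = 314.432
Volume scales by a factor of 314.432.
314.432 (dimensionless)


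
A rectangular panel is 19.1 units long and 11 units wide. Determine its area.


Shape: rectangle
Length l = 19.1 units, Width w = 11 units
Formula: A = l * w
A = 19.1 * 11
A = 210.1
210.1 units^2


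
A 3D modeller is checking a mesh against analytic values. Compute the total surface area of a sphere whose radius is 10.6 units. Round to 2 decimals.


Shape: sphere
Radius r = 10.6 units
Formula: SA = 4 * pi * r^2
r^2 = 112.36
SA = 4 * pi * 112.36
SA = 449.44 * pi
SA = 1411.96
1411.96 units^2


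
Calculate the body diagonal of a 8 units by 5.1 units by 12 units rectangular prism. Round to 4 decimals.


Shape: rectangular box (space diagonal)
l = 8 units, w = 5.1 units, h = 12 units
Visualize: the diagonal of the base, then a right triangle with that diagonal and the height.
Formula: d = sqrt(l^2 + w^2 + h^2)
l^2 + w^2 + h^2 = 64 + 26.01 + 144 = 234.01
d = sqrt(234.01)
d = 15.2974
15.2974 units


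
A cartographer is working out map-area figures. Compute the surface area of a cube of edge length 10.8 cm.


Shape: cube
Side s = 10.8 cm
A cube has 6 square faces.
Formula: SA = 6 * s^2
s^2 = 116.64
SA = 6 * 116.64
SA = 699.84
699.84 cm^2


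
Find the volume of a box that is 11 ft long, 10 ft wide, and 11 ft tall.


Shape: rectangular prism
l = 11 ft, w = 10 ft, h = 11 ft
Formula: V = l * w * h
V = 11 * 10 * 11
V = 110 * 11
V = 1210
1210 ft^3


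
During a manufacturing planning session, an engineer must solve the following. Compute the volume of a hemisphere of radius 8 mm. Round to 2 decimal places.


Shape: hemisphere (half of a sphere)
Radius r = 8 mm
Formula: V = (1/2) * (4/3) * pi * r^3 = (2/3) * pi * r^3
r^3 = 512
(2/3) * 512 = 341.333333
V = 341.333333 * pi
V = 1072.33
1072.33 mm^3


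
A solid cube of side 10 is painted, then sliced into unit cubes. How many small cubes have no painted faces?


Large cube: 10 x 10 x 10, cut into unit cubes.
n = 10, so n - 2 = 8
Unpainted cubes form the interior (n - 2)^3 block.
(n - 2)^3 = 8^3 = 512
512 unit cubes


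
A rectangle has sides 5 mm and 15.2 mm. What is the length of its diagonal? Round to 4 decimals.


Shape: rectangle (diagonal via Pythagoras)
Sides: 5 mm and 15.2 mm
Formula: d = sqrt(l^2 + w^2)
l^2 = 25, w^2 = 231.04
l^2 + w^2 = 256.04
d = sqrt(256.04)
d = 16.0012
16.0012 mm


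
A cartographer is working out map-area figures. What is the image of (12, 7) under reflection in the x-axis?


Transformation: reflection
Original point: (12, 7)
Rule for reflection over the x-axis: (x, y) -> (x, -y)
Apply: (12, 7) -> (12, -7)
(12, -7)


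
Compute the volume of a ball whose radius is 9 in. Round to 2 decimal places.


Shape: sphere
Radius r = 9 in
Formula: V = (4/3) * pi * r^3
r^3 = 729
(4/3) * 729 = 972
V = 972 * pi
V = 3053.63
3053.63 in^3


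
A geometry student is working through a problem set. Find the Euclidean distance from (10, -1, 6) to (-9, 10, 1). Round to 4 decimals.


3D distance between two points
P1 = (10, -1, 6), P2 = (-9, 10, 1)
Formula: d = sqrt((x2-x1)^2 + (y2-y1)^2 + (z2-z1)^2)
dx = -9 - 10 = -19
dy = 10 - -1 = 11
dz = 1 - 6 = -5
dx^2 + dy^2 + dz^2 = 361 + 121 + 25 = 507
d = sqrt(507)
d = 22.5167
22.5167 units


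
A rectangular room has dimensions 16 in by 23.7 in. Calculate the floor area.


Shape: rectangle
Length l = 16 in, Width w = 23.7 in
Formula: A = l * w
A = 16 * 23.7
A = 379.2
379.2 in^2


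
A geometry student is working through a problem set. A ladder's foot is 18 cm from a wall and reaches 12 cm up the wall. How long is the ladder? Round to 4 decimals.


Shape: right triangle
Legs a = 18 cm, b = 12 cm
Formula: c = sqrt(a^2 + b^2)
a^2 = 324, b^2 = 144
a^2 + b^2 = 468
c = sqrt(468)
c = 21.6333
21.6333 cm


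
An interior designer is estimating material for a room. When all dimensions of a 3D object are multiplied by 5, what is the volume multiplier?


Linear scale factor k = 5
Rule: under a linear scaling by k, volumes scale by k^3.
k^3 = 5 * 5 * 5
k^3 = 25 * 5
k^3 = 125
Volume scales by a factor of 125.
125 (dimensionless)


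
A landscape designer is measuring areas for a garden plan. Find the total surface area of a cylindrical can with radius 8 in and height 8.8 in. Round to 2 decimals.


Shape: closed cylinder
Radius r = 8 in, Height h = 8.8 in
Formula: SA = 2*pi*r^2 + 2*pi*r*h = 2*pi*r*(r + h)
r + h = 16.8
2 * r * (r + h) = 2 * 8 * 16.8 = 268.8
SA = 268.8 * pi
SA = 844.46
844.46 in^2


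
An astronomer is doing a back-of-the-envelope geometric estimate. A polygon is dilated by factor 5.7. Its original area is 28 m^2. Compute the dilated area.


Linear scale factor k = 5.7
Original area = 28 m^2
Rule: under a linear scaling by k, areas scale by k^2.
k^2 = 5.7^2 = 32.49
New area = 28 * 32.49
New area = 909.72
909.72 m^2


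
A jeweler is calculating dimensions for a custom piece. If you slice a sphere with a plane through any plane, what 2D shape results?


Solid: sphere
Cutting plane: through any plane
Visualize the intersection of the plane with the solid's surface.
The boundary of the cut region is a circle.
circle


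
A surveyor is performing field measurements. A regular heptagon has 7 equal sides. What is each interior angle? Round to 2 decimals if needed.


Shape: regular heptagon (7 sides)
Formula: interior angle = (n - 2) * 180 / n
(n - 2) = 5
(n - 2) * 180 = 900
angle = 900 / 7
angle = 128.57
128.57 degrees


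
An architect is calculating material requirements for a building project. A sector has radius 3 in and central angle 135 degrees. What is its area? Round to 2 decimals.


Shape: circular sector
Radius r = 3 in, Angle = 135 degrees
Formula: A = (angle/360) * pi * r^2
r^2 = 9
Fraction of circle = 135/360
A = (135/360) * pi * 9
A = 3.375 * pi
A = 10.6
10.6 in^2


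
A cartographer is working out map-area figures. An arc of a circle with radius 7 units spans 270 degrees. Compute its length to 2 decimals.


Shape: circular arc
Radius r = 7 units, Angle = 270 degrees
Formula: L = (angle/360) * 2 * pi * r
2 * pi * r = 14 * pi
L = (270/360) * 14 * pi
L = 10.5 * pi
L = 32.99
32.99 units


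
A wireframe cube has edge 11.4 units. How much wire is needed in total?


Shape: cube
Side s = 11.4 units
A cube has 12 edges, all equal.
Formula: total edge length = 12 * s
Total = 12 * 11.4
Total = 136.8
136.8 units


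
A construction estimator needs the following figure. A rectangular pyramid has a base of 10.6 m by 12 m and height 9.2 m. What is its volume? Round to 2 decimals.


Shape: rectangular pyramid
Base: 10.6 m x 12 m, Height h = 9.2 m
Formula: V = (1/3) * base_area * h
base_area = 10.6 * 12 = 127.2
base_area * h = 127.2 * 9.2 = 1170.24
V = 1170.24 / 3
V = 390.08
390.08 m^3


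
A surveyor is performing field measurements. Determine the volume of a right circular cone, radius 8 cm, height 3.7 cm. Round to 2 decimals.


Shape: cone
Radius r = 8 cm, Height h = 3.7 cm
Formula: V = (1/3) * pi * r^2 * h
r^2 = 64
pi * r^2 * h = pi * 64 * 3.7 = 236.8 * pi
V = 236.8 * pi / 3
V = 247.98
247.98 cm^3


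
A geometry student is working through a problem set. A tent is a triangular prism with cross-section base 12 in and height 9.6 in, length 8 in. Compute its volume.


Shape: triangular prism
Triangle base = 12 in, triangle height = 9.6 in, prism length L = 8 in
Formula: V = (1/2 * b * h_tri) * L
Cross-section area = 0.5 * 12 * 9.6 = 57.6
V = 57.6 * 8
V = 460.8
460.8 in^3
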